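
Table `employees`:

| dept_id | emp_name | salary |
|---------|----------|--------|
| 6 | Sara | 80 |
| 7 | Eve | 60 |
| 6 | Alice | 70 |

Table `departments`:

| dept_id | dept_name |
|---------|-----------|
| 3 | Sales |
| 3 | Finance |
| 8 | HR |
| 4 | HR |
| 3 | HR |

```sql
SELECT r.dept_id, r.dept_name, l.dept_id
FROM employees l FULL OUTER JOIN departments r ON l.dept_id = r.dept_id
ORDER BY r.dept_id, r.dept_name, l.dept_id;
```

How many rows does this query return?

8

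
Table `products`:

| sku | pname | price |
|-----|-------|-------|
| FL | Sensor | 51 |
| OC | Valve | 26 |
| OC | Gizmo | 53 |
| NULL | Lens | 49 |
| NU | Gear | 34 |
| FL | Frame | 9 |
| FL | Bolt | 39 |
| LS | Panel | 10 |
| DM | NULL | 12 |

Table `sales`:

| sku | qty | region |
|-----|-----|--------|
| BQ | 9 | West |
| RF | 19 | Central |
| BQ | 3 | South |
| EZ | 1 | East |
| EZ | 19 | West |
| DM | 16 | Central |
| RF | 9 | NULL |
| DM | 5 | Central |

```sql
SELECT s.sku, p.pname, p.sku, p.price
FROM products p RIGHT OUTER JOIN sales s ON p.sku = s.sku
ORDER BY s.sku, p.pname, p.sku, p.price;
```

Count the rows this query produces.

8

RIGHT JOIN keeps every row from `sales`; unmatched rows get NULL for `products`'s columns.
Matching on p.sku = s.sku. A NULL in a compared column never satisfies the condition.
- p[0] sku=FL → no match.
- p[1] sku=OC → no match.
- p[2] sku=OC → no match.
- p[3] sku=NULL → no match.
- p[4] sku=NU → no match.
- p[5] sku=FL → no match.
- p[6] sku=FL → no match.
- p[7] sku=LS → no match.
- p[8] sku=DM → 2 match(es) in s → 2 row(s).
- 6 row(s) from s found no p partner → padded with NULL.
Total: 2 matched + 6 padded = 8 rows.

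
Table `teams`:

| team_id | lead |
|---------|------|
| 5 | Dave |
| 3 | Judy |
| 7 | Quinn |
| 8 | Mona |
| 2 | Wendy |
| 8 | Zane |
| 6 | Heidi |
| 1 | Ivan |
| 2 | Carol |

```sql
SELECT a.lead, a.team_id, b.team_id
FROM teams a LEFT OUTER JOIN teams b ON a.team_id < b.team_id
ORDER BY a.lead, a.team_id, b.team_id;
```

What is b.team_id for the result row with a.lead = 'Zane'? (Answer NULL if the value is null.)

NULL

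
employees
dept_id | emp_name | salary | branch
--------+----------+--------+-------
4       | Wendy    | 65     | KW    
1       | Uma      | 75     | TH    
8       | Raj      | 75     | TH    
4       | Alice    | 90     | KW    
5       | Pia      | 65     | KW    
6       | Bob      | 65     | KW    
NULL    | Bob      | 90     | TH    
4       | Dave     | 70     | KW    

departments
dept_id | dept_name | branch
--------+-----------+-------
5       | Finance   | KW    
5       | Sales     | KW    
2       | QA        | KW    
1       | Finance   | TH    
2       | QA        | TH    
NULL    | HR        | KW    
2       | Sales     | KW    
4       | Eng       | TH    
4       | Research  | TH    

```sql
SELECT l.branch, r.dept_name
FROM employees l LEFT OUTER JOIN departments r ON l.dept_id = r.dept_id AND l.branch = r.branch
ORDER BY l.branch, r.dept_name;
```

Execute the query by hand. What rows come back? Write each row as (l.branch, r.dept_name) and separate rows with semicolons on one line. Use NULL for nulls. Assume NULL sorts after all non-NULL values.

LEFT JOIN keeps every row from `employees`; unmatched rows get NULL for `departments`'s columns.
Matching on l.dept_id = r.dept_id AND l.branch = r.branch. A NULL in a compared column never satisfies the condition.
Matched pairs: 3; unmatched l rows kept: 6.

(KW, Finance); (KW, Sales); (KW, NULL); (KW, NULL); (KW, NULL); (KW, NULL); (TH, Finance); (TH, NULL); (TH, NULL)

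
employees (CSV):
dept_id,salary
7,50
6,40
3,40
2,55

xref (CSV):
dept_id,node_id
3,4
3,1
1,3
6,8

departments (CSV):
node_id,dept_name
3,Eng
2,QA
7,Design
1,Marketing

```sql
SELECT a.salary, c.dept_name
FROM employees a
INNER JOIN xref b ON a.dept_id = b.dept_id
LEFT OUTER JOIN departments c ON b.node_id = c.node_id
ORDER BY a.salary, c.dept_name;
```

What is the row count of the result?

Joins associate left-to-right: employees INNER JOIN xref on dept_id gives 3 intermediate row(s).
Then LEFT JOIN `departments c` on node_id: each of those 3 rows is kept; rows whose b.node_id has no match in c get NULL for c's columns.
Result: 3 row(s).

3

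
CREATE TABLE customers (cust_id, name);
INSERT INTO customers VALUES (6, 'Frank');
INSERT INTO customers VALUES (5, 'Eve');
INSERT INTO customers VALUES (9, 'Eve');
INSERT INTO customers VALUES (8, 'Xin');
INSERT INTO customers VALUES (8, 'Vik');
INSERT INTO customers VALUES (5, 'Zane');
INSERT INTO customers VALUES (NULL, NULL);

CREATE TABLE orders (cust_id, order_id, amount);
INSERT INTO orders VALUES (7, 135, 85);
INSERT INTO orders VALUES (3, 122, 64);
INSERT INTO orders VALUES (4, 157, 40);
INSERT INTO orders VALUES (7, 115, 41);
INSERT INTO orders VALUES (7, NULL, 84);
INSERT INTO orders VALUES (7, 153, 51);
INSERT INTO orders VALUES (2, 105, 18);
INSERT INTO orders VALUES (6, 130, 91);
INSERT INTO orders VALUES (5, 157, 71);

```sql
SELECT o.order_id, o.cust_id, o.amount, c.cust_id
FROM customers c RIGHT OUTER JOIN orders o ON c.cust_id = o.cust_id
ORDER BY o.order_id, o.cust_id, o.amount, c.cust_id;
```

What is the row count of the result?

RIGHT JOIN keeps every row from `orders`; unmatched rows get NULL for `customers`'s columns.
Matching on c.cust_id = o.cust_id. A NULL in a compared column never satisfies the condition.
Matched pairs: 3; unmatched o rows kept: 7.
Total: 3 matched + 7 padded = 10 rows.

10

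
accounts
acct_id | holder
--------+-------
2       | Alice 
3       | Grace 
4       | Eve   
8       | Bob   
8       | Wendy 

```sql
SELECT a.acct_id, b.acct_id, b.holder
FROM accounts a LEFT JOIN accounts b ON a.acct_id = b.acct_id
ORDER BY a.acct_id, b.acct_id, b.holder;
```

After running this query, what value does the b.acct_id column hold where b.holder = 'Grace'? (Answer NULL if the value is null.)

LEFT JOIN keeps every row from `accounts a`; unmatched rows get NULL for `accounts b`'s columns.
Matching on a.acct_id = b.acct_id.
- acct_id=2: 1 matching b row(s), so 1 row(s) emitted.
- acct_id=3: 1 matching b row(s), so 1 row(s) emitted.
- acct_id=4: 1 matching b row(s), so 1 row(s) emitted.
- acct_id=8: 2 matching b row(s), so 2 row(s) emitted.
- acct_id=8: 2 matching b row(s), so 2 row(s) emitted.

3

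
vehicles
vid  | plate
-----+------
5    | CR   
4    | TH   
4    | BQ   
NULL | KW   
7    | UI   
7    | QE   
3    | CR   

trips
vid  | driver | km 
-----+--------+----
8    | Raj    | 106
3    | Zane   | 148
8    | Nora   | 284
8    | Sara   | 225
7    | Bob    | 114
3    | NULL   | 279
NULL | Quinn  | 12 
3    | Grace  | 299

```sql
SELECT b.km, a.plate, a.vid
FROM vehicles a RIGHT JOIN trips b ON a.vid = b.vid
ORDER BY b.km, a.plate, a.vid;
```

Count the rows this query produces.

9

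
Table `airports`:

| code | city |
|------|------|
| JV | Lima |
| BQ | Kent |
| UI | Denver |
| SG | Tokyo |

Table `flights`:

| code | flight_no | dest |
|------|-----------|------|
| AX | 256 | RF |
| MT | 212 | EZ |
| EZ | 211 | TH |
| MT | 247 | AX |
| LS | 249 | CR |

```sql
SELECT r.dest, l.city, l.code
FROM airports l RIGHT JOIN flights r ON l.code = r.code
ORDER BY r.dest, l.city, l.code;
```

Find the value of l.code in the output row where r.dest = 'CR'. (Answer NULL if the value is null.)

NULL

RIGHT JOIN keeps every row from `flights`; unmatched rows get NULL for `airports`'s columns.
Matching on l.code = r.code.
- l row (code=JV): no match.
- l row (code=BQ): no match.
- l row (code=UI): no match.
- l row (code=SG): no match.
- 5 row(s) from r found no l partner → padded with NULL.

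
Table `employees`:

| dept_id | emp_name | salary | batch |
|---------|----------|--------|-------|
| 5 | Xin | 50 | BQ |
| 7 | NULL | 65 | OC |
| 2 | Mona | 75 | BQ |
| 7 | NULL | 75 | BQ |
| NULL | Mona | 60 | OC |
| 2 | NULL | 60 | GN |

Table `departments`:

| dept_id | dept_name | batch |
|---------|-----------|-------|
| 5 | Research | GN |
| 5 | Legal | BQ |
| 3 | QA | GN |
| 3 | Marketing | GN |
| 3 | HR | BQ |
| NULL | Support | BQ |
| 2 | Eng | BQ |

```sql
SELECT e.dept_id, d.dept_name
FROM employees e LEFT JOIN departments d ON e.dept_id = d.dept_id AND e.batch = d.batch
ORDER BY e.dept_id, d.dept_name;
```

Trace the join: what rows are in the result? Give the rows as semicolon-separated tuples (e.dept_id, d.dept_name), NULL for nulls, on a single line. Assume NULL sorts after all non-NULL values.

LEFT JOIN keeps every row from `employees`; unmatched rows get NULL for `departments`'s columns.
Matching on e.dept_id = d.dept_id AND e.batch = d.batch. A NULL in a compared column never satisfies the condition.
Matched pairs: 2; unmatched e rows kept: 4.

(2, Eng); (2, NULL); (5, Legal); (7, NULL); (7, NULL); (NULL, NULL)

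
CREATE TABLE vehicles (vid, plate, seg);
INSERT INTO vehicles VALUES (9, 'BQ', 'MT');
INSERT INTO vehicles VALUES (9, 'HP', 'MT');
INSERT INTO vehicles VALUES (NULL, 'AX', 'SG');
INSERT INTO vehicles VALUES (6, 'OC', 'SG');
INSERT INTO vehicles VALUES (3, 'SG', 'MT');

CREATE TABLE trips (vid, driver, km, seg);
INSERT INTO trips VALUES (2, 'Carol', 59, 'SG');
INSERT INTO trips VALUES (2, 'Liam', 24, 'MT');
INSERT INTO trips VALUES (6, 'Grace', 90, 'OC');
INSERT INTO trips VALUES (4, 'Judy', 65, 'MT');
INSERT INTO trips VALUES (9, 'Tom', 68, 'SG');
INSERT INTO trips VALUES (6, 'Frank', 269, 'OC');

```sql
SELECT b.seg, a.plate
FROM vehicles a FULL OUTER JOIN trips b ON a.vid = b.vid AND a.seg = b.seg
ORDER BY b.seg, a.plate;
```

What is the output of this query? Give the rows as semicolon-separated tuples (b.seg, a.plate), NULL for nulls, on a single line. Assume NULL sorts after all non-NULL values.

FULL OUTER JOIN keeps every row from both sides; unmatched rows get NULL for the other side's columns.
Matching on a.vid = b.vid AND a.seg = b.seg. A NULL in a compared column never satisfies the condition.
- vid=9, seg=MT: no b row matches, row kept with b columns NULL.
- vid=9, seg=MT: no b row matches, row kept with b columns NULL.
- vid=NULL, seg=SG: no b row matches, row kept with b columns NULL.
- vid=6, seg=SG: no b row matches, row kept with b columns NULL.
- vid=3, seg=MT: no b row matches, row kept with b columns NULL.
- 6 row(s) from b found no a partner → padded with NULL.

(MT, NULL); (MT, NULL); (OC, NULL); (OC, NULL); (SG, NULL); (SG, NULL); (NULL, AX); (NULL, BQ); (NULL, HP); (NULL, OC); (NULL, SG)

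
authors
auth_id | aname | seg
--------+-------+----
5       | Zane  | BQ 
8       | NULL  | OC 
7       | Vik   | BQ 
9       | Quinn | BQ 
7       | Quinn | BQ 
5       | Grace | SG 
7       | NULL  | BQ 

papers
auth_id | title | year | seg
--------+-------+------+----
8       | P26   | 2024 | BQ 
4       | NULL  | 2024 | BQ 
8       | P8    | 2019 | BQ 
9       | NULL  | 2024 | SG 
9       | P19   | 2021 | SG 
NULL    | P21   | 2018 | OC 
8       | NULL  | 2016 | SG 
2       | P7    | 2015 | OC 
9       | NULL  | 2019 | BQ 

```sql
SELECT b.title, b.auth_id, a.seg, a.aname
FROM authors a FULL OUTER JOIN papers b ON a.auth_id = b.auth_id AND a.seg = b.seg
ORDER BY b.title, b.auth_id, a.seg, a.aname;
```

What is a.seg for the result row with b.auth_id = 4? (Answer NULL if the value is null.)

FULL OUTER JOIN keeps every row from both sides; unmatched rows get NULL for the other side's columns.
Matching on a.auth_id = b.auth_id AND a.seg = b.seg. A NULL in a compared column never satisfies the condition.
- auth_id=5, seg=BQ: no b row matches, row kept with b columns NULL.
- auth_id=8, seg=OC: no b row matches, row kept with b columns NULL.
- auth_id=7, seg=BQ: no b row matches, row kept with b columns NULL.
- auth_id=9, seg=BQ: 1 matching b row(s), so 1 row(s) emitted.
- auth_id=7, seg=BQ: no b row matches, row kept with b columns NULL.
- auth_id=5, seg=SG: no b row matches, row kept with b columns NULL.
- auth_id=7, seg=BQ: no b row matches, row kept with b columns NULL.
- 8 row(s) from b found no a partner → padded with NULL.

NULL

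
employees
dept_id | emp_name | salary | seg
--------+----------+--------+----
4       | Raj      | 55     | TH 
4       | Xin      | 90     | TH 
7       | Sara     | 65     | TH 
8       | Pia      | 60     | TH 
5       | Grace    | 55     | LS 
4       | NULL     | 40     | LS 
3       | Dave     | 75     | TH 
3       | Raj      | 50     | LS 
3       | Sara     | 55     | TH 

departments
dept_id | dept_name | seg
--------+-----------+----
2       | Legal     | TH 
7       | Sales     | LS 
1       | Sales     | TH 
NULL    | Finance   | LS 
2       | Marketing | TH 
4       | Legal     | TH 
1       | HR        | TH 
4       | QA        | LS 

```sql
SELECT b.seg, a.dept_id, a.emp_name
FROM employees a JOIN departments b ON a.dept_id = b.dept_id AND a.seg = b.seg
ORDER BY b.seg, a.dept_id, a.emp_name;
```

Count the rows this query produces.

3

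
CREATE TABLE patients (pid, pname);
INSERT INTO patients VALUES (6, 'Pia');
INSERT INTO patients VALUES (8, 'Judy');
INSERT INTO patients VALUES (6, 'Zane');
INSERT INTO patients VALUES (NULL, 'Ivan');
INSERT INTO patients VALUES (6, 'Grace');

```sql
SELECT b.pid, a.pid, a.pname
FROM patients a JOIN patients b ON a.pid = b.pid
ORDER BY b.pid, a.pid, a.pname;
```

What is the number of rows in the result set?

INNER JOIN keeps only pairs where the ON condition holds.
Matching on a.pid = b.pid. A NULL in a compared column never satisfies the condition.
- a row (pid=6): matches 3 b row(s) → 3 output row(s).
- a row (pid=8): matches 1 b row(s) → 1 output row(s).
- a row (pid=6): matches 3 b row(s) → 3 output row(s).
- a row (pid=NULL): no match → dropped.
- a row (pid=6): matches 3 b row(s) → 3 output row(s).
Total: 10 rows.

10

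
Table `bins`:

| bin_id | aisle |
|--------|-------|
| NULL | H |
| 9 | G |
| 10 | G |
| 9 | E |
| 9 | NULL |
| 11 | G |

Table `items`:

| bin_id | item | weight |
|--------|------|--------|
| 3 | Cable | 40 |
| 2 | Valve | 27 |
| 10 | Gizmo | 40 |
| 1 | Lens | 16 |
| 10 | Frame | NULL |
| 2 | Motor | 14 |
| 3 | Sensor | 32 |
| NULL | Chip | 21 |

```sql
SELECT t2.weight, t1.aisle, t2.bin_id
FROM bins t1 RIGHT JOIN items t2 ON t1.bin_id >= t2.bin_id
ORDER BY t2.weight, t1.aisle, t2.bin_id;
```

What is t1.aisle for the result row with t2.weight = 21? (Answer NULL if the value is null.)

NULL

RIGHT JOIN keeps every row from `items`; unmatched rows get NULL for `bins`'s columns.
Matching on t1.bin_id >= t2.bin_id. A NULL in a compared column never satisfies the condition.
- t1 row (bin_id=NULL): no match.
- t1 row (bin_id=9): matches 5 t2 row(s) → 5 output row(s).
- t1 row (bin_id=10): matches 7 t2 row(s) → 7 output row(s).
- t1 row (bin_id=9): matches 5 t2 row(s) → 5 output row(s).
- t1 row (bin_id=9): matches 5 t2 row(s) → 5 output row(s).
- t1 row (bin_id=11): matches 7 t2 row(s) → 7 output row(s).
- 1 row(s) from t2 found no t1 partner → padded with NULL.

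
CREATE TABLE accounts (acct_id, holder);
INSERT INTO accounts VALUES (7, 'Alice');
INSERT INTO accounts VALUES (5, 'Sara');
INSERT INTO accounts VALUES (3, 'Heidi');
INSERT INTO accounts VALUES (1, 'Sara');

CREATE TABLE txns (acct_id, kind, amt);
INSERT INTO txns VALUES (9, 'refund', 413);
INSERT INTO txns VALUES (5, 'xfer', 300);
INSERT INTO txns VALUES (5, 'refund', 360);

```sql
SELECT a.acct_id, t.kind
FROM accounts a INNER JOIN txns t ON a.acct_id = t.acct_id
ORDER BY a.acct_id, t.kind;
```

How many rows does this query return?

INNER JOIN keeps only pairs where the ON condition holds.
Matching on a.acct_id = t.acct_id.
- a row (acct_id=7): no match → dropped.
- a row (acct_id=5): matches 2 t row(s) → 2 output row(s).
- a row (acct_id=3): no match → dropped.
- a row (acct_id=1): no match → dropped.
Total: 2 rows.

2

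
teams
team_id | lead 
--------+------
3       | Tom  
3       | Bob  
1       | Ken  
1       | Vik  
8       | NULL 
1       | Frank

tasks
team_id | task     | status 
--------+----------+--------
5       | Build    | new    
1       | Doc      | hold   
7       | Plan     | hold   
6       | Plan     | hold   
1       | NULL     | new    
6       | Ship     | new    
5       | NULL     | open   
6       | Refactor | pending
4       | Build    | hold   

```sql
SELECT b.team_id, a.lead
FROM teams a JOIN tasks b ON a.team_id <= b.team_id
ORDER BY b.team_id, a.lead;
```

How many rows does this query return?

41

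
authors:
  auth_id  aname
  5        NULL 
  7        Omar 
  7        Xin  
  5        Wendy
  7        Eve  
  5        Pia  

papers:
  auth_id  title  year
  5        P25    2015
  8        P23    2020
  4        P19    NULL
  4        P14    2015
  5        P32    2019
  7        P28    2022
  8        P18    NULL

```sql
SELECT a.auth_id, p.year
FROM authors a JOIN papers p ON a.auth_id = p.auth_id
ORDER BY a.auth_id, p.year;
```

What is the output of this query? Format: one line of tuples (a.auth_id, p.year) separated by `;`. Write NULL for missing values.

INNER JOIN keeps only pairs where the ON condition holds.
Matching on a.auth_id = p.auth_id.
- a row (auth_id=5): matches 2 p row(s) → 2 output row(s).
- a row (auth_id=7): matches 1 p row(s) → 1 output row(s).
- a row (auth_id=7): matches 1 p row(s) → 1 output row(s).
- a row (auth_id=5): matches 2 p row(s) → 2 output row(s).
- a row (auth_id=7): matches 1 p row(s) → 1 output row(s).
- a row (auth_id=5): matches 2 p row(s) → 2 output row(s).
After projecting and ordering:
a.auth_id | p.year
5 | 2015
5 | 2015
5 | 2015
5 | 2019
5 | 2019
5 | 2019
7 | 2022
7 | 2022
7 | 2022

(5, 2015); (5, 2015); (5, 2015); (5, 2019); (5, 2019); (5, 2019); (7, 2022); (7, 2022); (7, 2022)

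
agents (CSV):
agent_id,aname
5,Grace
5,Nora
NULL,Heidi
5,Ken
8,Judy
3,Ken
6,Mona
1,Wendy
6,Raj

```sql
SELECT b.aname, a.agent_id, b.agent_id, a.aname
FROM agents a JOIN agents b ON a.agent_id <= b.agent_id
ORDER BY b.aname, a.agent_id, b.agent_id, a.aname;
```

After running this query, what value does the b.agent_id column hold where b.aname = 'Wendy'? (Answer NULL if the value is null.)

INNER JOIN keeps only pairs where the ON condition holds.
Matching on a.agent_id <= b.agent_id. A NULL in a compared column never satisfies the condition.
- a (agent_id=5) pairs with 6 row(s) of b.
- a (agent_id=5) pairs with 6 row(s) of b.
- a (agent_id=NULL) has no partner → excluded.
- a (agent_id=5) pairs with 6 row(s) of b.
- a (agent_id=8) pairs with 1 row(s) of b.
- a (agent_id=3) pairs with 7 row(s) of b.
- a (agent_id=6) pairs with 3 row(s) of b.
- a (agent_id=1) pairs with 8 row(s) of b.
- a (agent_id=6) pairs with 3 row(s) of b.

1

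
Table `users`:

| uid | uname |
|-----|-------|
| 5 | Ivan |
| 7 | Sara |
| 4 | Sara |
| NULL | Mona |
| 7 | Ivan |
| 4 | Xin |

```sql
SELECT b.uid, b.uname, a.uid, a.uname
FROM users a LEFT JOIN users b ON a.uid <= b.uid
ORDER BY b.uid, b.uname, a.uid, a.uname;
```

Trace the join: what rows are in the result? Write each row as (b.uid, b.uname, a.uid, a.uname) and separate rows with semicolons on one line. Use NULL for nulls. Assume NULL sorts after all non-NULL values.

LEFT JOIN keeps every row from `users a`; unmatched rows get NULL for `users b`'s columns.
Matching on a.uid <= b.uid. A NULL in a compared column never satisfies the condition.
Matched pairs: 17; unmatched a rows kept: 1.

(4, Sara, 4, Sara); (4, Sara, 4, Xin); (4, Xin, 4, Sara); (4, Xin, 4, Xin); (5, Ivan, 4, Sara); (5, Ivan, 4, Xin); (5, Ivan, 5, Ivan); (7, Ivan, 4, Sara); (7, Ivan, 4, Xin); (7, Ivan, 5, Ivan); (7, Ivan, 7, Ivan); (7, Ivan, 7, Sara); (7, Sara, 4, Sara); (7, Sara, 4, Xin); (7, Sara, 5, Ivan); (7, Sara, 7, Ivan); (7, Sara, 7, Sara); (NULL, NULL, NULL, Mona)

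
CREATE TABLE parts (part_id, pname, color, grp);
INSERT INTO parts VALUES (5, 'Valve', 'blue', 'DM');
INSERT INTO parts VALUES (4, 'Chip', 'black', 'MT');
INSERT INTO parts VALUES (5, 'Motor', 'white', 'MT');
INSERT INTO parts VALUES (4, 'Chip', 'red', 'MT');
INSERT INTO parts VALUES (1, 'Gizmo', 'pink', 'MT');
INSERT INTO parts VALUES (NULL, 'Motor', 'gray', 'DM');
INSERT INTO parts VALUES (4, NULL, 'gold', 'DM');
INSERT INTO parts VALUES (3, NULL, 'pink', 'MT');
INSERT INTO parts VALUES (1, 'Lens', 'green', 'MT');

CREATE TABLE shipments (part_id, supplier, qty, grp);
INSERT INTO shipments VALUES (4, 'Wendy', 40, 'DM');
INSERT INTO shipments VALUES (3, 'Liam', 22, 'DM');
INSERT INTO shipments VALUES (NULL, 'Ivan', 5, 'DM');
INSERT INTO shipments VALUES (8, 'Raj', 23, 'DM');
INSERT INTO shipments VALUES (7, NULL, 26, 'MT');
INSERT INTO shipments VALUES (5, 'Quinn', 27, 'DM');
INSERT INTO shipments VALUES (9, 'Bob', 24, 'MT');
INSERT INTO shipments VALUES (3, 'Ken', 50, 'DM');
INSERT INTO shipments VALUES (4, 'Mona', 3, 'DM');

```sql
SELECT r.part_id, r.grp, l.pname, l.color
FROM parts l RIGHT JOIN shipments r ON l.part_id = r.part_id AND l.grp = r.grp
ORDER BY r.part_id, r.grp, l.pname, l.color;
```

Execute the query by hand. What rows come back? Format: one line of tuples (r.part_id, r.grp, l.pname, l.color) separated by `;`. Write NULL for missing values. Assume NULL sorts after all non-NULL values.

RIGHT JOIN keeps every row from `shipments`; unmatched rows get NULL for `parts`'s columns.
Matching on l.part_id = r.part_id AND l.grp = r.grp. A NULL in a compared column never satisfies the condition.
Matched pairs: 3; unmatched r rows kept: 6.

(3, DM, NULL, NULL); (3, DM, NULL, NULL); (4, DM, NULL, gold); (4, DM, NULL, gold); (5, DM, Valve, blue); (7, MT, NULL, NULL); (8, DM, NULL, NULL); (9, MT, NULL, NULL); (NULL, DM, NULL, NULL)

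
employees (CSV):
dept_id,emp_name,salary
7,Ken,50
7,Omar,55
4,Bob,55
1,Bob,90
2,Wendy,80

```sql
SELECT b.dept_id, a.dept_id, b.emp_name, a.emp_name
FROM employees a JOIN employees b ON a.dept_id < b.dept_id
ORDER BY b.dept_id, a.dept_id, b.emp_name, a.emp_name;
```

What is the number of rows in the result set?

INNER JOIN keeps only pairs where the ON condition holds.
Matching on a.dept_id < b.dept_id.
- a row (dept_id=7): no match → dropped.
- a row (dept_id=7): no match → dropped.
- a row (dept_id=4): matches 2 b row(s) → 2 output row(s).
- a row (dept_id=1): matches 4 b row(s) → 4 output row(s).
- a row (dept_id=2): matches 3 b row(s) → 3 output row(s).
Total: 9 rows.

9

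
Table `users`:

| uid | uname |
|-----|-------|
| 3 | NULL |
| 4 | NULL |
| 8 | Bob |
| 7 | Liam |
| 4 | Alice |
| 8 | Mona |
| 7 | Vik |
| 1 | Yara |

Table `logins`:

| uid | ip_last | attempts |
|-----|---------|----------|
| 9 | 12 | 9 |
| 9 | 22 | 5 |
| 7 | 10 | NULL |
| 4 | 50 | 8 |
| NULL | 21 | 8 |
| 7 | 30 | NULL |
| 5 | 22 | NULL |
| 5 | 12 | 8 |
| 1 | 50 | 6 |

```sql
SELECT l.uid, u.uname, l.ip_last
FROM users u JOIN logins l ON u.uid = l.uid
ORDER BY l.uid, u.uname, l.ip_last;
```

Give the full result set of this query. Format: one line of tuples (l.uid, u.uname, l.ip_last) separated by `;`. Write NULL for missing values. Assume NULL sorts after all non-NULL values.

(1, Yara, 50); (4, Alice, 50); (4, NULL, 50); (7, Liam, 10); (7, Liam, 30); (7, Vik, 10); (7, Vik, 30)

INNER JOIN keeps only pairs where the ON condition holds.
Matching on u.uid = l.uid. A NULL in a compared column never satisfies the condition.
Matched pairs: 7.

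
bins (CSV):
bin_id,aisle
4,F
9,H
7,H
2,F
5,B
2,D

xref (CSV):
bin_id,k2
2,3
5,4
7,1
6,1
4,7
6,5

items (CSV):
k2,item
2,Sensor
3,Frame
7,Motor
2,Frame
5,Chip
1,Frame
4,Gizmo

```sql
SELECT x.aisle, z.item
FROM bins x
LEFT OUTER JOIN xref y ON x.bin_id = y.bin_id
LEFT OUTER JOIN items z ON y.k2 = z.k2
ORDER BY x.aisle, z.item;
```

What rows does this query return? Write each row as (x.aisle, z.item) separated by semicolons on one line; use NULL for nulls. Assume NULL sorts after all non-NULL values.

(B, Gizmo); (D, Frame); (F, Frame); (F, Motor); (H, Frame); (H, NULL)

Joins associate left-to-right: bins LEFT JOIN xref on bin_id gives 6 intermediate row(s).
Then LEFT JOIN `items z` on k2: each of those 6 rows is kept; rows whose y.k2 has no match in z get NULL for z's columns.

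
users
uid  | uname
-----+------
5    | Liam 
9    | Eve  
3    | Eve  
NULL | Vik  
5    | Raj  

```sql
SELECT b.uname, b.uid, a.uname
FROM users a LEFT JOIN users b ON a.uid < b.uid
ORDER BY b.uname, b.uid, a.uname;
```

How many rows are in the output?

LEFT JOIN keeps every row from `users a`; unmatched rows get NULL for `users b`'s columns.
Matching on a.uid < b.uid. A NULL in a compared column never satisfies the condition.
- a (uid=5) pairs with 1 row(s) of b.
- a (uid=9) has no partner → padded with NULL.
- a (uid=3) pairs with 3 row(s) of b.
- a (uid=NULL) has no partner → padded with NULL.
- a (uid=5) pairs with 1 row(s) of b.
Total: 5 matched + 2 padded = 7 rows.

7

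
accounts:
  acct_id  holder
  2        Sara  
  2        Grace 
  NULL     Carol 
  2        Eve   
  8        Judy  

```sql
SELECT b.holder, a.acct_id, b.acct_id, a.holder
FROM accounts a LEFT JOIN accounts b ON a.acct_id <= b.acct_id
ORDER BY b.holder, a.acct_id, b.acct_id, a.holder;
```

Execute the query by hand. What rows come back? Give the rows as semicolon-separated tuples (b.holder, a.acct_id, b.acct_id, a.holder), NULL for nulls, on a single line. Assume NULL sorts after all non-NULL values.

(Eve, 2, 2, Eve); (Eve, 2, 2, Grace); (Eve, 2, 2, Sara); (Grace, 2, 2, Eve); (Grace, 2, 2, Grace); (Grace, 2, 2, Sara); (Judy, 2, 8, Eve); (Judy, 2, 8, Grace); (Judy, 2, 8, Sara); (Judy, 8, 8, Judy); (Sara, 2, 2, Eve); (Sara, 2, 2, Grace); (Sara, 2, 2, Sara); (NULL, NULL, NULL, Carol)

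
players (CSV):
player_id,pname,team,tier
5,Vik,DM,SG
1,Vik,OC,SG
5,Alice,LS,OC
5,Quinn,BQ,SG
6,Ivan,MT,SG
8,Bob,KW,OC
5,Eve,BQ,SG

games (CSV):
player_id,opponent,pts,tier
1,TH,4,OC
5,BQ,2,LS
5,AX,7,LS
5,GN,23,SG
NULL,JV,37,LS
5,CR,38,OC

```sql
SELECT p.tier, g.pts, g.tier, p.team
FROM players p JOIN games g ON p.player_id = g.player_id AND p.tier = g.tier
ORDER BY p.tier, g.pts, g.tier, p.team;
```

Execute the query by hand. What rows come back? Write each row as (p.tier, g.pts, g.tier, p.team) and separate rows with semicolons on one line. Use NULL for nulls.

(OC, 38, OC, LS); (SG, 23, SG, BQ); (SG, 23, SG, BQ); (SG, 23, SG, DM)

INNER JOIN keeps only pairs where the ON condition holds.
Matching on p.player_id = g.player_id AND p.tier = g.tier. A NULL in a compared column never satisfies the condition.
Matched pairs: 4.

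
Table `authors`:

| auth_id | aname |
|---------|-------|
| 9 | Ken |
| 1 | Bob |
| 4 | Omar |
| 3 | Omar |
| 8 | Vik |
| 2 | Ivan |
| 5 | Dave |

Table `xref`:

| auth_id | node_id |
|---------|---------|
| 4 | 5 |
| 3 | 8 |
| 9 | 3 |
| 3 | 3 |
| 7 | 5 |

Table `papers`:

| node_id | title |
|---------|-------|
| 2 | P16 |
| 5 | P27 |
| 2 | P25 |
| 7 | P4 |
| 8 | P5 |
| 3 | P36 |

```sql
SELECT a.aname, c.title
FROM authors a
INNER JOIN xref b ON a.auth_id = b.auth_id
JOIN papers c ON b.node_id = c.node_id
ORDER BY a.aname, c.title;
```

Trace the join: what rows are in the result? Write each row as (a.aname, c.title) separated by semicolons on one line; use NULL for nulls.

Step 1 — a INNER JOIN b on auth_id → 4 row(s).
Then INNER JOIN `papers c` on node_id: keep only rows whose b.node_id appears in c.

(Ken, P36); (Omar, P27); (Omar, P36); (Omar, P5)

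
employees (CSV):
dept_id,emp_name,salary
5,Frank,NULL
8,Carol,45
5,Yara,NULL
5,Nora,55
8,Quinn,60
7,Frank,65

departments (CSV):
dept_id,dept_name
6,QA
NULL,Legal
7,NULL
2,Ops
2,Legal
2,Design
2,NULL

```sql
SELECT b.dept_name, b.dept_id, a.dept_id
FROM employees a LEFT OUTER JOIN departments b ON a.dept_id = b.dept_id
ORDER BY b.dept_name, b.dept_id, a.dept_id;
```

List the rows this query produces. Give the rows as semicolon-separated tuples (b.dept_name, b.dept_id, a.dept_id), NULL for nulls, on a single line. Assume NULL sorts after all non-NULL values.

(NULL, 7, 7); (NULL, NULL, 5); (NULL, NULL, 5); (NULL, NULL, 5); (NULL, NULL, 8); (NULL, NULL, 8)

LEFT JOIN keeps every row from `employees`; unmatched rows get NULL for `departments`'s columns.
Matching on a.dept_id = b.dept_id. A NULL in a compared column never satisfies the condition.
- a row (dept_id=5): no match → kept, b columns NULL.
- a row (dept_id=8): no match → kept, b columns NULL.
- a row (dept_id=5): no match → kept, b columns NULL.
- a row (dept_id=5): no match → kept, b columns NULL.
- a row (dept_id=8): no match → kept, b columns NULL.
- a row (dept_id=7): matches 1 b row(s) → 1 output row(s).
After projecting and ordering:
b.dept_name | b.dept_id | a.dept_id
NULL | 7 | 7
NULL | NULL | 5
NULL | NULL | 5
NULL | NULL | 5
NULL | NULL | 8
NULL | NULL | 8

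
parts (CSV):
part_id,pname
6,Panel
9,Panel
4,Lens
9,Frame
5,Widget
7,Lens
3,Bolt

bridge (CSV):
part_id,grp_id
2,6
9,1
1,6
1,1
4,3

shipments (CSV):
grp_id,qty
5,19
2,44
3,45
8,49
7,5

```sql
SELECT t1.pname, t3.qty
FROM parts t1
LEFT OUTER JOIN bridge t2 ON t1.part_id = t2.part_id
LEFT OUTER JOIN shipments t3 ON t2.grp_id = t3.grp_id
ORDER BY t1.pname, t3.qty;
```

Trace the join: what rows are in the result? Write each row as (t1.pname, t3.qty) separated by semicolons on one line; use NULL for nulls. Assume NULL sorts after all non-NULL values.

(Bolt, NULL); (Frame, NULL); (Lens, 45); (Lens, NULL); (Panel, NULL); (Panel, NULL); (Widget, NULL)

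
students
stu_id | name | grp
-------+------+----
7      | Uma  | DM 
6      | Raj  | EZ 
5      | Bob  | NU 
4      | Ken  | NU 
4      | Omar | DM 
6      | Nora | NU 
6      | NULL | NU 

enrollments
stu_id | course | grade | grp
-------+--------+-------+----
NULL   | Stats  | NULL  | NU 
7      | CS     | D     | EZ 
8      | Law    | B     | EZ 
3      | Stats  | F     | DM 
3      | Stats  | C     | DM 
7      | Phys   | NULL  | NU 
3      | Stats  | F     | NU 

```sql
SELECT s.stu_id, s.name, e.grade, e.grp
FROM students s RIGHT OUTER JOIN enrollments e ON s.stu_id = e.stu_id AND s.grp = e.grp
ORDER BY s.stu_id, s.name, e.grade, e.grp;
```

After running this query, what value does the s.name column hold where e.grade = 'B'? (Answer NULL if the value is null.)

RIGHT JOIN keeps every row from `enrollments`; unmatched rows get NULL for `students`'s columns.
Matching on s.stu_id = e.stu_id AND s.grp = e.grp. A NULL in a compared column never satisfies the condition.
- s[0] stu_id=7, grp=DM → no match.
- s[1] stu_id=6, grp=EZ → no match.
- s[2] stu_id=5, grp=NU → no match.
- s[3] stu_id=4, grp=NU → no match.
- s[4] stu_id=4, grp=DM → no match.
- s[5] stu_id=6, grp=NU → no match.
- s[6] stu_id=6, grp=NU → no match.
- 7 row(s) from e found no s partner → padded with NULL.

NULL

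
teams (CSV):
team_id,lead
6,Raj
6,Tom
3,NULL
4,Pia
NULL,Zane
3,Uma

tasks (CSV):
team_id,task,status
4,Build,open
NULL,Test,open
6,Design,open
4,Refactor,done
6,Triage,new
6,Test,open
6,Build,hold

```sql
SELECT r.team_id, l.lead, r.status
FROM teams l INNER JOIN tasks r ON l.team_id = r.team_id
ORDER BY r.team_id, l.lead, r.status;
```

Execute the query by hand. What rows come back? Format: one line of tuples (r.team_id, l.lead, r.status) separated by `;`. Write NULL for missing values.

INNER JOIN keeps only pairs where the ON condition holds.
Matching on l.team_id = r.team_id. A NULL in a compared column never satisfies the condition.
- l row (team_id=6): matches 4 r row(s) → 4 output row(s).
- l row (team_id=6): matches 4 r row(s) → 4 output row(s).
- l row (team_id=3): no match → dropped.
- l row (team_id=4): matches 2 r row(s) → 2 output row(s).
- l row (team_id=NULL): no match → dropped.
- l row (team_id=3): no match → dropped.
After projecting and ordering:
r.team_id | l.lead | r.status
4 | Pia | done
4 | Pia | open
6 | Raj | hold
6 | Raj | new
6 | Raj | open
6 | Raj | open
6 | Tom | hold
6 | Tom | new
6 | Tom | open
6 | Tom | open

(4, Pia, done); (4, Pia, open); (6, Raj, hold); (6, Raj, new); (6, Raj, open); (6, Raj, open); (6, Tom, hold); (6, Tom, new); (6, Tom, open); (6, Tom, open)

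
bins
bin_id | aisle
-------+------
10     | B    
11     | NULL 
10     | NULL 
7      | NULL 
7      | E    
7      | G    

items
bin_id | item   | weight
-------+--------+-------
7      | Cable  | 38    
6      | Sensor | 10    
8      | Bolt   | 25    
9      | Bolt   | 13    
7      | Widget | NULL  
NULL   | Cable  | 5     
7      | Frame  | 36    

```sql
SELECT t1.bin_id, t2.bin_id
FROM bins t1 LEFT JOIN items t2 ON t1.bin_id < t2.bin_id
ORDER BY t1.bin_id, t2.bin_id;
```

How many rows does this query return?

9

LEFT JOIN keeps every row from `bins`; unmatched rows get NULL for `items`'s columns.
Matching on t1.bin_id < t2.bin_id. A NULL in a compared column never satisfies the condition.
- t1 (bin_id=10) has no partner → padded with NULL.
- t1 (bin_id=11) has no partner → padded with NULL.
- t1 (bin_id=10) has no partner → padded with NULL.
- t1 (bin_id=7) pairs with 2 row(s) of t2.
- t1 (bin_id=7) pairs with 2 row(s) of t2.
- t1 (bin_id=7) pairs with 2 row(s) of t2.
Total: 6 matched + 3 padded = 9 rows.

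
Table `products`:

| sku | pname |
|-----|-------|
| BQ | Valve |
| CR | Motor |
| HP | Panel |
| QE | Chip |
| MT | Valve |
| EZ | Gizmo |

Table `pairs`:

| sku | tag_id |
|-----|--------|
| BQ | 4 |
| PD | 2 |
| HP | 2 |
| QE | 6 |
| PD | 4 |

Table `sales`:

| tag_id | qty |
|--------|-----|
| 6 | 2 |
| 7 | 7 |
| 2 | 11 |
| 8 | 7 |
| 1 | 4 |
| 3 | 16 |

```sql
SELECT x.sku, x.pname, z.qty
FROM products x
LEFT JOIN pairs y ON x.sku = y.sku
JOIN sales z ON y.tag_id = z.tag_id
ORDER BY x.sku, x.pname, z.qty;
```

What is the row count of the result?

Joins associate left-to-right: products LEFT JOIN pairs on sku gives 6 intermediate row(s).
Then INNER JOIN `sales z` on tag_id: keep only rows whose y.tag_id appears in z.
Result: 2 row(s).

2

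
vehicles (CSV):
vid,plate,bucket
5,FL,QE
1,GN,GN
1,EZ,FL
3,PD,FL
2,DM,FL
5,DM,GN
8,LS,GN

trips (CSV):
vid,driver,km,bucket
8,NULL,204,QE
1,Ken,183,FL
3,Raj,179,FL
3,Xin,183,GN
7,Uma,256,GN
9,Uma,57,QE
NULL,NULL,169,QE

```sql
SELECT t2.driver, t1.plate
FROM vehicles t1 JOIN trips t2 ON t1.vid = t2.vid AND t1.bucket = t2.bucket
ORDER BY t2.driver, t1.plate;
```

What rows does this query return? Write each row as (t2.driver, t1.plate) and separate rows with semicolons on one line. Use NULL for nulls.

INNER JOIN keeps only pairs where the ON condition holds.
Matching on t1.vid = t2.vid AND t1.bucket = t2.bucket. A NULL in a compared column never satisfies the condition.
- t1 row (vid=5, bucket=QE): no match → dropped.
- t1 row (vid=1, bucket=GN): no match → dropped.
- t1 row (vid=1, bucket=FL): matches 1 t2 row(s) → 1 output row(s).
- t1 row (vid=3, bucket=FL): matches 1 t2 row(s) → 1 output row(s).
- t1 row (vid=2, bucket=FL): no match → dropped.
- t1 row (vid=5, bucket=GN): no match → dropped.
- t1 row (vid=8, bucket=GN): no match → dropped.
After projecting and ordering:
t2.driver | t1.plate
Ken | EZ
Raj | PD

(Ken, EZ); (Raj, PD)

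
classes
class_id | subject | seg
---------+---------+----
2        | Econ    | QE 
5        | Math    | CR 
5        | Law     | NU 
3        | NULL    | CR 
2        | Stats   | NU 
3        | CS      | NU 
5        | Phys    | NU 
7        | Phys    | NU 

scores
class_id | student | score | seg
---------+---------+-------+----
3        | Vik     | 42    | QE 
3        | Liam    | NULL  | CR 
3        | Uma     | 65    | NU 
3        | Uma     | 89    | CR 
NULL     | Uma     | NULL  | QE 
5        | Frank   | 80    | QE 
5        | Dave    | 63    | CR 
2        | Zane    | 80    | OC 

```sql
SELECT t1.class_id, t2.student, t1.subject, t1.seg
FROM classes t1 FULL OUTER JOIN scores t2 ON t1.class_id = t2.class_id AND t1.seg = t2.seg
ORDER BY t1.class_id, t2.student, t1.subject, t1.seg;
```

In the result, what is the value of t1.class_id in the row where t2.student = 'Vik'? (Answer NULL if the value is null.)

FULL OUTER JOIN keeps every row from both sides; unmatched rows get NULL for the other side's columns.
Matching on t1.class_id = t2.class_id AND t1.seg = t2.seg. A NULL in a compared column never satisfies the condition.
Matched pairs: 4; unmatched t1 rows kept: 5; unmatched t2 rows kept: 4.

NULL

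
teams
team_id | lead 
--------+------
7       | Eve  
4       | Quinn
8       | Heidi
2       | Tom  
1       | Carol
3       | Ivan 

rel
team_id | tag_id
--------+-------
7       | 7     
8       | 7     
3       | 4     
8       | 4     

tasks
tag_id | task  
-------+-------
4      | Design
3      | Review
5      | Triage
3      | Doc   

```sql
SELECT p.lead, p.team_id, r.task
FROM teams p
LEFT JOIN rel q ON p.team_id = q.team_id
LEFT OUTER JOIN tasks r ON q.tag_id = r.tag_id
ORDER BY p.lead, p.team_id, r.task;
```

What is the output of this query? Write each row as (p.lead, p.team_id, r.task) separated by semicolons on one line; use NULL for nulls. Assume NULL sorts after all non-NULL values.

Evaluate left to right. First `teams p LEFT JOIN rel q` on team_id: 7 row(s).
Then LEFT JOIN `tasks r` on tag_id: each of those 7 rows is kept; rows whose q.tag_id has no match in r get NULL for r's columns.

(Carol, 1, NULL); (Eve, 7, NULL); (Heidi, 8, Design); (Heidi, 8, NULL); (Ivan, 3, Design); (Quinn, 4, NULL); (Tom, 2, NULL)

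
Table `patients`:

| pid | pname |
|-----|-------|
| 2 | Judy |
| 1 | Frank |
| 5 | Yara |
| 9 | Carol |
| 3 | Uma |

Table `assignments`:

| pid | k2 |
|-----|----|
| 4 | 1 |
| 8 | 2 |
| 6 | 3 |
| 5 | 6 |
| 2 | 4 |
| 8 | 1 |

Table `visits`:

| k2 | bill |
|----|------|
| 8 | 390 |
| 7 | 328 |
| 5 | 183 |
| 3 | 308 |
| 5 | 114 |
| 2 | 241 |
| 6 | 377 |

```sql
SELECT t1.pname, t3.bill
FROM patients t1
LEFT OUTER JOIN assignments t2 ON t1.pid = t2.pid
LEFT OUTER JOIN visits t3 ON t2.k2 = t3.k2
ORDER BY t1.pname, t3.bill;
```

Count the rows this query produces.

5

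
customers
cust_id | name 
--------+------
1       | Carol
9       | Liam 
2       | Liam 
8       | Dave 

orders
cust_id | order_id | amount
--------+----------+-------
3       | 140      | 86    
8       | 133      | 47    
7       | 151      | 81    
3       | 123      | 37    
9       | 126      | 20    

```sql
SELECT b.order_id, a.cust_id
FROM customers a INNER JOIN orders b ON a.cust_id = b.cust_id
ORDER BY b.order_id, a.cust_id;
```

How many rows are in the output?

2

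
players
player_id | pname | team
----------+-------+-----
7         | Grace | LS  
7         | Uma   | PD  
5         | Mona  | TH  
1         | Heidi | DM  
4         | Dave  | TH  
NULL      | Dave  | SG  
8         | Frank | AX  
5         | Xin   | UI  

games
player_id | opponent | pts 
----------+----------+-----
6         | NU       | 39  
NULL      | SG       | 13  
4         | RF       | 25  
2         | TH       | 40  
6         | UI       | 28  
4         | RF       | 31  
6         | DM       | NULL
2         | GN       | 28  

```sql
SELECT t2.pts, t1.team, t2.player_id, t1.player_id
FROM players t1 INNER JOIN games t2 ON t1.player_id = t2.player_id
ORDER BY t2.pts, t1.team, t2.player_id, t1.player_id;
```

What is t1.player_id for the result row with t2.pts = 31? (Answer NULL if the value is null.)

4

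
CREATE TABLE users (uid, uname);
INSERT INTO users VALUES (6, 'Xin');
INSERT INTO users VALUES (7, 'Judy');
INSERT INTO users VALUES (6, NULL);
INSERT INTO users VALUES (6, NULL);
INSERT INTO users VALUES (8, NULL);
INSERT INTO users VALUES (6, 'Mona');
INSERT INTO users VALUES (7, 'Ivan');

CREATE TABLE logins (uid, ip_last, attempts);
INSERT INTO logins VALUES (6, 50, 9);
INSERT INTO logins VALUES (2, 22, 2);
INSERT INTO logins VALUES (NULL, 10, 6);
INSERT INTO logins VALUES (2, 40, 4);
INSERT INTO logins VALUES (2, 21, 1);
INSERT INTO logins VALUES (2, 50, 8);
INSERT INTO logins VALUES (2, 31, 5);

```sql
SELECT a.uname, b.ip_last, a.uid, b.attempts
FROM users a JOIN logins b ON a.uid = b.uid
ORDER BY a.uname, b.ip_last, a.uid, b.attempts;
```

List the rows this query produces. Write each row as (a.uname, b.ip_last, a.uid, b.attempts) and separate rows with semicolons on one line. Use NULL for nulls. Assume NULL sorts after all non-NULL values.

INNER JOIN keeps only pairs where the ON condition holds.
Matching on a.uid = b.uid. A NULL in a compared column never satisfies the condition.
Matched pairs: 4.

(Mona, 50, 6, 9); (Xin, 50, 6, 9); (NULL, 50, 6, 9); (NULL, 50, 6, 9)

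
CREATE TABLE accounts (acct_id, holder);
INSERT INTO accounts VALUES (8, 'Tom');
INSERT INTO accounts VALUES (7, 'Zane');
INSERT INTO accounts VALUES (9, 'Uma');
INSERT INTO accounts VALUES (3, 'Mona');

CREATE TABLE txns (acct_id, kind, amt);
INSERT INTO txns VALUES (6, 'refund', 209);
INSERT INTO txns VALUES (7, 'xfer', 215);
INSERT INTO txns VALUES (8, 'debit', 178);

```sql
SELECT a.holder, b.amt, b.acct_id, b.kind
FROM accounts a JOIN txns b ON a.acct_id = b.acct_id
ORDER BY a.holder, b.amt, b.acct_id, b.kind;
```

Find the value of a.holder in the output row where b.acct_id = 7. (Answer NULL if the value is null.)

Zane

INNER JOIN keeps only pairs where the ON condition holds.
Matching on a.acct_id = b.acct_id.
Matched pairs: 2.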